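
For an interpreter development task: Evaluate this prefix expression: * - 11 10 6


Parsing prefix expression: * - 11 10 6
Step 1: Innermost operation '- 11 10'
  11 - 10 = 1
Step 2: Outer operation '* [1] 6'
  1 * 6 = 6

6


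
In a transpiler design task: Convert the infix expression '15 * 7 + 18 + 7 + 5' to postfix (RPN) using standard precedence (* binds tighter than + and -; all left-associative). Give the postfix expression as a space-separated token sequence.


Applying the shunting-yard algorithm:
  Operand 15 -> output
  Push '*' onto operator stack -> op-stack: [*]
  Operand 7 -> output
  See '+' (prec 1); top '*' (prec 2) >= it -> pop '*' to output
  Push '+' onto operator stack -> op-stack: [+]
  Operand 18 -> output
  See '+' (prec 1); top '+' (prec 1) >= it -> pop '+' to output
  Push '+' onto operator stack -> op-stack: [+]
  Operand 7 -> output
  See '+' (prec 1); top '+' (prec 1) >= it -> pop '+' to output
  Push '+' onto operator stack -> op-stack: [+]
  Operand 5 -> output
  End of input: pop '+' to output
Postfix result: 15 7 * 18 + 7 + 5 +

15 7 * 18 + 7 + 5 +


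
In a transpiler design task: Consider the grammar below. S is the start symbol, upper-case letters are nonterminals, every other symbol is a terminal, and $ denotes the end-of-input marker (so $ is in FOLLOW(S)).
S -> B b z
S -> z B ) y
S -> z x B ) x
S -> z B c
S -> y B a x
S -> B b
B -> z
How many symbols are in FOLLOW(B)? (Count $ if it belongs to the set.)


S is the start symbol and does not occur in any rule body, so FOLLOW(S) = {$}.
Examining every occurrence of B in a rule body:
  S -> B b z : B is followed by terminal 'b' -> add 'b'
  S -> z B ) y : B is followed by terminal ')' -> add ')'
  S -> z x B ) x : B is followed by terminal ')' -> add ')' (already in the set)
  S -> z B c : B is followed by terminal 'c' -> add 'c'
  S -> y B a x : B is followed by terminal 'a' -> add 'a'
  S -> B b : B is followed by terminal 'b' -> add 'b' (already in the set)
  B -> z : B does not occur in the body -> contributes nothing
FOLLOW(B) = {), a, b, c}
Count: 4

4


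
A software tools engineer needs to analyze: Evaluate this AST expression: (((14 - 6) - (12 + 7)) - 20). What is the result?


Expression: (((14 - 6) - (12 + 7)) - 20)
Evaluating step by step:
  14 - 6 = 8
  12 + 7 = 19
  8 - 19 = -11
  -11 - 20 = -31
Result: -31

-31


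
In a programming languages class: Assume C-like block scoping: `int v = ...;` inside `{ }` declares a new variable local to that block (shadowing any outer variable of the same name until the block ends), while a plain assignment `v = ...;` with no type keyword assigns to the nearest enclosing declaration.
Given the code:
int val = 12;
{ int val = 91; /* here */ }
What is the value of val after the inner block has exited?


Analyzing scoping rules:
Outer scope: declares val = 12
Inner block: 'int val = 91;' declares a NEW val that shadows the outer one
When the block exits the inner val goes out of scope; the outer val was never modified -> 12
Result: 12

12


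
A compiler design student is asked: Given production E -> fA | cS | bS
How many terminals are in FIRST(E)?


Production: E -> fA | cS | bS
Examining each alternative for leading terminals:
  E -> fA : first terminal = 'f'
  E -> cS : first terminal = 'c'
  E -> bS : first terminal = 'b'
FIRST(E) = {b, c, f}
Count: 3

3


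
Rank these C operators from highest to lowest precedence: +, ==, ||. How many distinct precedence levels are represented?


Looking up precedence for each operator:
  + -> precedence 5
  == -> precedence 3
  || -> precedence 1
Sorted highest to lowest: +, ==, ||
Distinct precedence values: [5, 3, 1]
Number of distinct levels: 3

3


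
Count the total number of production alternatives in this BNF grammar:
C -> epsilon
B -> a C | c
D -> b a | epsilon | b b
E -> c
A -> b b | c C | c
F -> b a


Counting alternatives per rule:
  C: 1 alternative(s)
  B: 2 alternative(s)
  D: 3 alternative(s)
  E: 1 alternative(s)
  A: 3 alternative(s)
  F: 1 alternative(s)
Sum: 1 + 2 + 3 + 1 + 3 + 1 = 11

11


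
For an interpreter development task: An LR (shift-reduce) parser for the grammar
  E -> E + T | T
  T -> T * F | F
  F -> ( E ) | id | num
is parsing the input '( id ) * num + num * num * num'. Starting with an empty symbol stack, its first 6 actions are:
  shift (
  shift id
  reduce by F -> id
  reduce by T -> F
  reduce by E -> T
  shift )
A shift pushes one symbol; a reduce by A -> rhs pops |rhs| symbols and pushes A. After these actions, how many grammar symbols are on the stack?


Tracking the symbol stack through each action:
  Action 1: shift '(' : push -> stack = [(] (size 1)
  Action 2: shift 'id' : push -> stack = [(, id] (size 2)
  Action 3: reduce by F -> id : pop 1, push F -> stack = [(, F] (size 2)
  Action 4: reduce by T -> F : pop 1, push T -> stack = [(, T] (size 2)
  Action 5: reduce by E -> T : pop 1, push E -> stack = [(, E] (size 2)
  Action 6: shift ')' : push -> stack = [(, E, )] (size 3)
Final stack size: 3

3


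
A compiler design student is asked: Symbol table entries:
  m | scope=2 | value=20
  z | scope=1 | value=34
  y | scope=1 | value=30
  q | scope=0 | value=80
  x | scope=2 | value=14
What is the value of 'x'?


Searching symbol table for 'x':
  m | scope=2 | value=20
  z | scope=1 | value=34
  y | scope=1 | value=30
  q | scope=0 | value=80
  x | scope=2 | value=14 <- MATCH
Found 'x' at scope 2 with value 14

14


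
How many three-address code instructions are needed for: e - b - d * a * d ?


Expression: e - b - d * a * d
Generating three-address code (respecting * over +/- precedence):
  Instruction 1: t1 = d * a
  Instruction 2: t2 = t1 * d
  Instruction 3: t3 = e - b
  Instruction 4: t4 = t3 - t2
Total instructions: 4

4


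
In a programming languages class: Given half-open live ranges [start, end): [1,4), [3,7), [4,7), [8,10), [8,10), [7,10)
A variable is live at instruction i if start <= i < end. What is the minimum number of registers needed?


Live ranges:
  Var0: [1, 4)
  Var1: [3, 7)
  Var2: [4, 7)
  Var3: [8, 10)
  Var4: [8, 10)
  Var5: [7, 10)
Sweep-line events (position, delta, active):
  pos=1 start -> active=1
  pos=3 start -> active=2
  pos=4 end -> active=1
  pos=4 start -> active=2
  pos=7 end -> active=1
  pos=7 end -> active=0
  pos=7 start -> active=1
  pos=8 start -> active=2
  pos=8 start -> active=3
  pos=10 end -> active=2
  pos=10 end -> active=1
  pos=10 end -> active=0
Maximum simultaneous active: 3
Minimum registers needed: 3

3


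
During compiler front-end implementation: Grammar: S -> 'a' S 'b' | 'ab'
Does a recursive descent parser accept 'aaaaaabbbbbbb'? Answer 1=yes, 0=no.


Grammar accepts strings of the form a^n b^n (n >= 1)
Word: 'aaaaaabbbbbbb'
Counting: 6 a's and 7 b's
Check: 6 == 7? No
Mismatch: a-count != b-count
Rejected

0


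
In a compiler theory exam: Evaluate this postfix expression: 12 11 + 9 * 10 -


Processing tokens left to right:
Push 12, Push 11
Pop 12 and 11, compute 12 + 11 = 23, push 23
Push 9
Pop 23 and 9, compute 23 * 9 = 207, push 207
Push 10
Pop 207 and 10, compute 207 - 10 = 197, push 197
Stack result: 197

197


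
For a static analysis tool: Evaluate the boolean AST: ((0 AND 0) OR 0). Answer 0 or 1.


Step 1: Evaluate inner node
  0 AND 0 = 0
Step 2: Evaluate root node
  0 OR 0 = 0

0


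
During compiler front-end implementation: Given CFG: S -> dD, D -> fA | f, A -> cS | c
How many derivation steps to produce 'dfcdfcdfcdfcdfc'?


Grammar: S -> dD, D -> fA | f, A -> cS | c
Deriving 'dfcdfcdfcdfcdfc':
Step 1: S -> dD => dD
Step 2: D -> fA => dfA
Step 3: A -> cS => dfcS
Step 4: S -> dD => dfcdD
Step 5: D -> fA => dfcdfA
Step 6: A -> cS => dfcdfcS
Step 7: S -> dD => dfcdfcdD
Step 8: D -> fA => dfcdfcdfA
Step 9: A -> cS => dfcdfcdfcS
Step 10: S -> dD => dfcdfcdfcdD
Step 11: D -> fA => dfcdfcdfcdfA
Step 12: A -> cS => dfcdfcdfcdfcS
Step 13: S -> dD => dfcdfcdfcdfcdD
Step 14: D -> fA => dfcdfcdfcdfcdfA
Step 15: A -> c => dfcdfcdfcdfcdfc
Total derivation steps: 15

15


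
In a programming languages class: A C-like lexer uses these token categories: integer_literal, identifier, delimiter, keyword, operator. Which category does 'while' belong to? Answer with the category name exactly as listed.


Token: 'while'
Checking categories:
  identifier: no
  integer_literal: no
  operator: no
  keyword: YES
  delimiter: no
Category: keyword

keyword


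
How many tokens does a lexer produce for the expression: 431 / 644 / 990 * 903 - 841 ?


Scanning '431 / 644 / 990 * 903 - 841'
Token 1: '431' -> integer_literal
Token 2: '/' -> operator
Token 3: '644' -> integer_literal
Token 4: '/' -> operator
Token 5: '990' -> integer_literal
Token 6: '*' -> operator
Token 7: '903' -> integer_literal
Token 8: '-' -> operator
Token 9: '841' -> integer_literal
Total tokens: 9

9


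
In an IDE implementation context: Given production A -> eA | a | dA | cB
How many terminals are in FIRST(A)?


Production: A -> eA | a | dA | cB
Examining each alternative for leading terminals:
  A -> eA : first terminal = 'e'
  A -> a : first terminal = 'a'
  A -> dA : first terminal = 'd'
  A -> cB : first terminal = 'c'
FIRST(A) = {a, c, d, e}
Count: 4

4


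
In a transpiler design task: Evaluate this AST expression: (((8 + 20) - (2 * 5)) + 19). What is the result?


Expression: (((8 + 20) - (2 * 5)) + 19)
Evaluating step by step:
  8 + 20 = 28
  2 * 5 = 10
  28 - 10 = 18
  18 + 19 = 37
Result: 37

37


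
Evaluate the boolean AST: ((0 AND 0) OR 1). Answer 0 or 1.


Step 1: Evaluate inner node
  0 AND 0 = 0
Step 2: Evaluate root node
  0 OR 1 = 1

1


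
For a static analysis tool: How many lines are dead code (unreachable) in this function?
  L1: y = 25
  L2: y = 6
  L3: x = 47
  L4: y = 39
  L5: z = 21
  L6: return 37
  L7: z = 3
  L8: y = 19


Analyzing control flow:
  L1: reachable (before return)
  L2: reachable (before return)
  L3: reachable (before return)
  L4: reachable (before return)
  L5: reachable (before return)
  L6: reachable (return statement)
  L7: DEAD (after return at L6)
  L8: DEAD (after return at L6)
Return at L6, total lines = 8
Dead lines: L7 through L8
Count: 2

2


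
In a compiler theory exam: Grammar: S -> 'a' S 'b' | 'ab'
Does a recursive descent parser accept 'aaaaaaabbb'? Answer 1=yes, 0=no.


Grammar accepts strings of the form a^n b^n (n >= 1)
Word: 'aaaaaaabbb'
Counting: 7 a's and 3 b's
Check: 7 == 3? No
Mismatch: a-count != b-count
Rejected

0


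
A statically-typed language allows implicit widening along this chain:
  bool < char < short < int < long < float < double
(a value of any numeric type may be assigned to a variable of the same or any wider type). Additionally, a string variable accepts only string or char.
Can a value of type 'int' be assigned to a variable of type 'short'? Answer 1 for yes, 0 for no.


Target variable type: short
Source value type: int
Numeric ranks: int=3, short=2
Widening allowed iff rank(source) <= rank(target): 3 <= 2? No
Result: 0

0


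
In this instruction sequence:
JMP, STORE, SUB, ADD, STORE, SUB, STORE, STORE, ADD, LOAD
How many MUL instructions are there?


Scanning instruction sequence for MUL:
  Position 1: JMP
  Position 2: STORE
  Position 3: SUB
  Position 4: ADD
  Position 5: STORE
  Position 6: SUB
  Position 7: STORE
  Position 8: STORE
  Position 9: ADD
  Position 10: LOAD
Matches at positions: []
Total MUL count: 0

0


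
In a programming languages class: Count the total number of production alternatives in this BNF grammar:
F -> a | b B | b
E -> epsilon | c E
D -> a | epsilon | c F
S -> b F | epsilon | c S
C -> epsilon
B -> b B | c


Counting alternatives per rule:
  F: 3 alternative(s)
  E: 2 alternative(s)
  D: 3 alternative(s)
  S: 3 alternative(s)
  C: 1 alternative(s)
  B: 2 alternative(s)
Sum: 3 + 2 + 3 + 3 + 1 + 2 = 14

14


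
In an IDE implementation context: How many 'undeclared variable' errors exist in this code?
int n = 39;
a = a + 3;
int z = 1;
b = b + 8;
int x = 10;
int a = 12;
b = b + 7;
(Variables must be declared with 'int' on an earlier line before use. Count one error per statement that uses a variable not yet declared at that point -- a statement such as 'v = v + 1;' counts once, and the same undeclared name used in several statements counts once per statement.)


Scanning code line by line:
  Line 1: declare 'n' -> declared = ['n']
  Line 2: use 'a' -> ERROR (undeclared)
  Line 3: declare 'z' -> declared = ['n', 'z']
  Line 4: use 'b' -> ERROR (undeclared)
  Line 5: declare 'x' -> declared = ['n', 'x', 'z']
  Line 6: declare 'a' -> declared = ['a', 'n', 'x', 'z']
  Line 7: use 'b' -> ERROR (undeclared)
Total undeclared variable errors: 3

3


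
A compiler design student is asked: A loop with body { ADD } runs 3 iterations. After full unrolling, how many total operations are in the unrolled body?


Loop body operations: ADD (1 op per iteration)
Unrolling 3 iterations:
  Iteration 1: ADD (1 ops)
  Iteration 2: ADD (1 ops)
  Iteration 3: ADD (1 ops)
Total: 3 iterations * 1 ops/iter = 3 operations

3


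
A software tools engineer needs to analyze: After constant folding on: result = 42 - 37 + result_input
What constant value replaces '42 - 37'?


Identifying constant sub-expression:
  Original: result = 42 - 37 + result_input
  42 and 37 are both compile-time constants
  Evaluating: 42 - 37 = 5
  After folding: result = 5 + result_input

5


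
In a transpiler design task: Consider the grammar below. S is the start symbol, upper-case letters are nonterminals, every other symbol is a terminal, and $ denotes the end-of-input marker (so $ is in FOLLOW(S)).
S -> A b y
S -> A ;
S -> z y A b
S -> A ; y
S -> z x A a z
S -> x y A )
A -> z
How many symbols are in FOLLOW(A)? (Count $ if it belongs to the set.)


S is the start symbol and does not occur in any rule body, so FOLLOW(S) = {$}.
Examining every occurrence of A in a rule body:
  S -> A b y : A is followed by terminal 'b' -> add 'b'
  S -> A ; : A is followed by terminal ';' -> add ';'
  S -> z y A b : A is followed by terminal 'b' -> add 'b' (already in the set)
  S -> A ; y : A is followed by terminal ';' -> add ';' (already in the set)
  S -> z x A a z : A is followed by terminal 'a' -> add 'a'
  S -> x y A ) : A is followed by terminal ')' -> add ')'
  A -> z : A does not occur in the body -> contributes nothing
FOLLOW(A) = {), ;, a, b}
Count: 4

4


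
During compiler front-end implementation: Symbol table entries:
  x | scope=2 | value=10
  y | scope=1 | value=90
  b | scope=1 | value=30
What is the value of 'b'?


Searching symbol table for 'b':
  x | scope=2 | value=10
  y | scope=1 | value=90
  b | scope=1 | value=30 <- MATCH
Found 'b' at scope 1 with value 30

30


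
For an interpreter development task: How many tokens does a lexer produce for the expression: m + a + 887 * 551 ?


Scanning 'm + a + 887 * 551'
Token 1: 'm' -> identifier
Token 2: '+' -> operator
Token 3: 'a' -> identifier
Token 4: '+' -> operator
Token 5: '887' -> integer_literal
Token 6: '*' -> operator
Token 7: '551' -> integer_literal
Total tokens: 7

7


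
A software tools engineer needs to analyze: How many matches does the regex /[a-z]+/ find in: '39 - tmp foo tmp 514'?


Pattern: /[a-z]+/ (identifiers)
Input: '39 - tmp foo tmp 514'
Scanning for matches:
  Match 1: 'tmp'
  Match 2: 'foo'
  Match 3: 'tmp'
Total matches: 3

3


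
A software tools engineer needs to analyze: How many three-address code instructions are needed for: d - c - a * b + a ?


Expression: d - c - a * b + a
Generating three-address code (respecting * over +/- precedence):
  Instruction 1: t1 = a * b
  Instruction 2: t2 = d - c
  Instruction 3: t3 = t2 - t1
  Instruction 4: t4 = t3 + a
Total instructions: 4

4


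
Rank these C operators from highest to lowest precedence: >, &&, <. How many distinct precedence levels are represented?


Looking up precedence for each operator:
  > -> precedence 4
  && -> precedence 2
  < -> precedence 4
Sorted highest to lowest: >, <, &&
Distinct precedence values: [4, 2]
Number of distinct levels: 2

2


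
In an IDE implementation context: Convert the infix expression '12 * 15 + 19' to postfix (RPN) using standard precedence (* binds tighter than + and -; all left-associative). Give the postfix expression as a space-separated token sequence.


Applying the shunting-yard algorithm:
  Operand 12 -> output
  Push '*' onto operator stack -> op-stack: [*]
  Operand 15 -> output
  See '+' (prec 1); top '*' (prec 2) >= it -> pop '*' to output
  Push '+' onto operator stack -> op-stack: [+]
  Operand 19 -> output
  End of input: pop '+' to output
Postfix result: 12 15 * 19 +

12 15 * 19 +


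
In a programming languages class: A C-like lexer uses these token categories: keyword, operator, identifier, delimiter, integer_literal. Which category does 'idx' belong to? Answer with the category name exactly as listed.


Token: 'idx'
Checking categories:
  identifier: YES
  integer_literal: no
  operator: no
  keyword: no
  delimiter: no
Category: identifier

identifier


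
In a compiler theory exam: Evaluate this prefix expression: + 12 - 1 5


Parsing prefix expression: + 12 - 1 5
Step 1: Innermost operation '- 1 5'
  1 - 5 = -4
Step 2: Outer operation '+ 12 [-4]'
  12 + -4 = 8

8


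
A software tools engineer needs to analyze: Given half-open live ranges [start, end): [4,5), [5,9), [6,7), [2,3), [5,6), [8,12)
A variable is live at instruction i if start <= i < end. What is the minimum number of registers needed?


Live ranges:
  Var0: [4, 5)
  Var1: [5, 9)
  Var2: [6, 7)
  Var3: [2, 3)
  Var4: [5, 6)
  Var5: [8, 12)
Sweep-line events (position, delta, active):
  pos=2 start -> active=1
  pos=3 end -> active=0
  pos=4 start -> active=1
  pos=5 end -> active=0
  pos=5 start -> active=1
  pos=5 start -> active=2
  pos=6 end -> active=1
  pos=6 start -> active=2
  pos=7 end -> active=1
  pos=8 start -> active=2
  pos=9 end -> active=1
  pos=12 end -> active=0
Maximum simultaneous active: 2
Minimum registers needed: 2

2


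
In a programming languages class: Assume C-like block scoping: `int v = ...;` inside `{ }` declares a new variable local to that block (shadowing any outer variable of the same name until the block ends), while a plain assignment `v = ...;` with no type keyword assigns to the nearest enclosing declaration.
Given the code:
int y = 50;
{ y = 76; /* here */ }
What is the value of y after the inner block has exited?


Analyzing scoping rules:
Outer scope: declares y = 50
Inner block: 'y = 76;' has no type keyword, so it is an assignment to the outer y (no shadowing)
The assignment changed the outer variable itself, so the new value persists after the block -> 76
Result: 76

76


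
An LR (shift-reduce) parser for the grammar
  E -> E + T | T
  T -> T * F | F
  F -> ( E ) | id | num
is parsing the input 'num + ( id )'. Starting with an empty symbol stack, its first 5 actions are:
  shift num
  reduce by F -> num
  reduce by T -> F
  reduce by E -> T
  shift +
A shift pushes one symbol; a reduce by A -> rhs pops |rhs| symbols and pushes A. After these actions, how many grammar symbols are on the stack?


Tracking the symbol stack through each action:
  Action 1: shift 'num' : push -> stack = [num] (size 1)
  Action 2: reduce by F -> num : pop 1, push F -> stack = [F] (size 1)
  Action 3: reduce by T -> F : pop 1, push T -> stack = [T] (size 1)
  Action 4: reduce by E -> T : pop 1, push E -> stack = [E] (size 1)
  Action 5: shift '+' : push -> stack = [E, +] (size 2)
Final stack size: 2

2


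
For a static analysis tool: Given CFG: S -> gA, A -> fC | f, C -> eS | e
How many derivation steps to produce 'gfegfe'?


Grammar: S -> gA, A -> fC | f, C -> eS | e
Deriving 'gfegfe':
Step 1: S -> gA => gA
Step 2: A -> fC => gfC
Step 3: C -> eS => gfeS
Step 4: S -> gA => gfegA
Step 5: A -> fC => gfegfC
Step 6: C -> e => gfegfe
Total derivation steps: 6

6


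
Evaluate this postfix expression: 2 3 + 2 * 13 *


Processing tokens left to right:
Push 2, Push 3
Pop 2 and 3, compute 2 + 3 = 5, push 5
Push 2
Pop 5 and 2, compute 5 * 2 = 10, push 10
Push 13
Pop 10 and 13, compute 10 * 13 = 130, push 130
Stack result: 130

130


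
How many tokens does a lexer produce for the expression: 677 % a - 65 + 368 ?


Scanning '677 % a - 65 + 368'
Token 1: '677' -> integer_literal
Token 2: '%' -> operator
Token 3: 'a' -> identifier
Token 4: '-' -> operator
Token 5: '65' -> integer_literal
Token 6: '+' -> operator
Token 7: '368' -> integer_literal
Total tokens: 7

7


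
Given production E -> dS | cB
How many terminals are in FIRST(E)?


Production: E -> dS | cB
Examining each alternative for leading terminals:
  E -> dS : first terminal = 'd'
  E -> cB : first terminal = 'c'
FIRST(E) = {c, d}
Count: 2

2


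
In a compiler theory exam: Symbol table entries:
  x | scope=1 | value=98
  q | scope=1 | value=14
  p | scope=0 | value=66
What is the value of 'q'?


Searching symbol table for 'q':
  x | scope=1 | value=98
  q | scope=1 | value=14 <- MATCH
  p | scope=0 | value=66
Found 'q' at scope 1 with value 14

14


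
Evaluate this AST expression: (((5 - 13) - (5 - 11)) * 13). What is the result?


Expression: (((5 - 13) - (5 - 11)) * 13)
Evaluating step by step:
  5 - 13 = -8
  5 - 11 = -6
  -8 - -6 = -2
  -2 * 13 = -26
Result: -26

-26


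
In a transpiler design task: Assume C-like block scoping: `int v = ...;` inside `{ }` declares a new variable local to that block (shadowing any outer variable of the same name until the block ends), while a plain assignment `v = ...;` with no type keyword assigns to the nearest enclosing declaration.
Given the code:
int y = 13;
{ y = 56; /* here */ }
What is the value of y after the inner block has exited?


Analyzing scoping rules:
Outer scope: declares y = 13
Inner block: 'y = 56;' has no type keyword, so it is an assignment to the outer y (no shadowing)
The assignment changed the outer variable itself, so the new value persists after the block -> 56
Result: 56

56


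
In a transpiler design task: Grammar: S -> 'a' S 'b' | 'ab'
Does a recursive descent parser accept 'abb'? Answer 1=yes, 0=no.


Grammar accepts strings of the form a^n b^n (n >= 1)
Word: 'abb'
Counting: 1 a's and 2 b's
Check: 1 == 2? No
Mismatch: a-count != b-count
Rejected

0


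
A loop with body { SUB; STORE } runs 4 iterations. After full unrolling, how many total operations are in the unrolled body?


Loop body operations: SUB, STORE (2 ops per iteration)
Unrolling 4 iterations:
  Iteration 1: SUB, STORE (2 ops)
  Iteration 2: SUB, STORE (2 ops)
  Iteration 3: SUB, STORE (2 ops)
  Iteration 4: SUB, STORE (2 ops)
Total: 4 iterations * 2 ops/iter = 8 operations

8


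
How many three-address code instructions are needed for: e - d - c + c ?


Expression: e - d - c + c
Generating three-address code (respecting * over +/- precedence):
  Instruction 1: t1 = e - d
  Instruction 2: t2 = t1 - c
  Instruction 3: t3 = t2 + c
Total instructions: 3

3


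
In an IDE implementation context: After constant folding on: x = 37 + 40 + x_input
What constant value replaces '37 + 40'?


Identifying constant sub-expression:
  Original: x = 37 + 40 + x_input
  37 and 40 are both compile-time constants
  Evaluating: 37 + 40 = 77
  After folding: x = 77 + x_input

77


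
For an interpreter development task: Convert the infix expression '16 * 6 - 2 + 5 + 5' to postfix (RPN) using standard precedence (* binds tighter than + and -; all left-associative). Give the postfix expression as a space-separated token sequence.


Applying the shunting-yard algorithm:
  Operand 16 -> output
  Push '*' onto operator stack -> op-stack: [*]
  Operand 6 -> output
  See '-' (prec 1); top '*' (prec 2) >= it -> pop '*' to output
  Push '-' onto operator stack -> op-stack: [-]
  Operand 2 -> output
  See '+' (prec 1); top '-' (prec 1) >= it -> pop '-' to output
  Push '+' onto operator stack -> op-stack: [+]
  Operand 5 -> output
  See '+' (prec 1); top '+' (prec 1) >= it -> pop '+' to output
  Push '+' onto operator stack -> op-stack: [+]
  Operand 5 -> output
  End of input: pop '+' to output
Postfix result: 16 6 * 2 - 5 + 5 +

16 6 * 2 - 5 + 5 +


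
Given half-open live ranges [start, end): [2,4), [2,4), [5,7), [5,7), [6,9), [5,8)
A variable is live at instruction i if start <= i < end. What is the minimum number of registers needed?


Live ranges:
  Var0: [2, 4)
  Var1: [2, 4)
  Var2: [5, 7)
  Var3: [5, 7)
  Var4: [6, 9)
  Var5: [5, 8)
Sweep-line events (position, delta, active):
  pos=2 start -> active=1
  pos=2 start -> active=2
  pos=4 end -> active=1
  pos=4 end -> active=0
  pos=5 start -> active=1
  pos=5 start -> active=2
  pos=5 start -> active=3
  pos=6 start -> active=4
  pos=7 end -> active=3
  pos=7 end -> active=2
  pos=8 end -> active=1
  pos=9 end -> active=0
Maximum simultaneous active: 4
Minimum registers needed: 4

4


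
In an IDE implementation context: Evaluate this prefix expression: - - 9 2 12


Parsing prefix expression: - - 9 2 12
Step 1: Innermost operation '- 9 2'
  9 - 2 = 7
Step 2: Outer operation '- [7] 12'
  7 - 12 = -5

-5


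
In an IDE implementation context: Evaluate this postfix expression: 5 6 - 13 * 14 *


Processing tokens left to right:
Push 5, Push 6
Pop 5 and 6, compute 5 - 6 = -1, push -1
Push 13
Pop -1 and 13, compute -1 * 13 = -13, push -13
Push 14
Pop -13 and 14, compute -13 * 14 = -182, push -182
Stack result: -182

-182


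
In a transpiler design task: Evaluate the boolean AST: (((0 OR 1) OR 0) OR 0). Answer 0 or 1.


Step 1: Evaluate inner node
  0 OR 1 = 1
Step 2: Evaluate next node
  1 OR 0 = 1
Step 3: Evaluate root node
  1 OR 0 = 1

1


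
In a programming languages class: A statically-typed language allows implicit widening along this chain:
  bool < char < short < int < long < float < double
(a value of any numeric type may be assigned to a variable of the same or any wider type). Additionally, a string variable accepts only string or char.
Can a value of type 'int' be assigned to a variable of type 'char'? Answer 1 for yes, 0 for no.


Target variable type: char
Source value type: int
Numeric ranks: int=3, char=1
Widening allowed iff rank(source) <= rank(target): 3 <= 1? No
Result: 0

0


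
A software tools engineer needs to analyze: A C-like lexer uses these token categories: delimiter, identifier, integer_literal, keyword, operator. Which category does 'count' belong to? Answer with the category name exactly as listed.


Token: 'count'
Checking categories:
  identifier: YES
  integer_literal: no
  operator: no
  keyword: no
  delimiter: no
Category: identifier

identifier


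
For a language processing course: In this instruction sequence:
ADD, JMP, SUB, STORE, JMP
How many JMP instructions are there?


Scanning instruction sequence for JMP:
  Position 1: ADD
  Position 2: JMP <- MATCH
  Position 3: SUB
  Position 4: STORE
  Position 5: JMP <- MATCH
Matches at positions: [2, 5]
Total JMP count: 2

2


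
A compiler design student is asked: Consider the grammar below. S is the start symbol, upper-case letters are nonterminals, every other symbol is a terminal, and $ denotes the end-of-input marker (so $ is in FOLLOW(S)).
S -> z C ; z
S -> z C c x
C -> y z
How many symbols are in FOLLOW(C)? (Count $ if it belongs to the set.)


S is the start symbol and does not occur in any rule body, so FOLLOW(S) = {$}.
Examining every occurrence of C in a rule body:
  S -> z C ; z : C is followed by terminal ';' -> add ';'
  S -> z C c x : C is followed by terminal 'c' -> add 'c'
  C -> y z : C does not occur in the body -> contributes nothing
FOLLOW(C) = {;, c}
Count: 2

2


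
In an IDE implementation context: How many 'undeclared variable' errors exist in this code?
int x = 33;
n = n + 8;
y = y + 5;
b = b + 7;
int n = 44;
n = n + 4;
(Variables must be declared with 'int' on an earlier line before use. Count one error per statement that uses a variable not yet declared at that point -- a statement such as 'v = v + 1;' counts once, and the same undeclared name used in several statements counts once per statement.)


Scanning code line by line:
  Line 1: declare 'x' -> declared = ['x']
  Line 2: use 'n' -> ERROR (undeclared)
  Line 3: use 'y' -> ERROR (undeclared)
  Line 4: use 'b' -> ERROR (undeclared)
  Line 5: declare 'n' -> declared = ['n', 'x']
  Line 6: use 'n' -> OK (declared)
Total undeclared variable errors: 3

3


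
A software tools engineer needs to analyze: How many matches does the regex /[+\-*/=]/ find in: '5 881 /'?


Pattern: /[+\-*/=]/ (operators)
Input: '5 881 /'
Scanning for matches:
  Match 1: '/'
Total matches: 1

1


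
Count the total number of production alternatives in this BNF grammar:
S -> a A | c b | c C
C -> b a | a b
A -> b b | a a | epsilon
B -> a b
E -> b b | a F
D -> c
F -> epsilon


Counting alternatives per rule:
  S: 3 alternative(s)
  C: 2 alternative(s)
  A: 3 alternative(s)
  B: 1 alternative(s)
  E: 2 alternative(s)
  D: 1 alternative(s)
  F: 1 alternative(s)
Sum: 3 + 2 + 3 + 1 + 2 + 1 + 1 = 13

13


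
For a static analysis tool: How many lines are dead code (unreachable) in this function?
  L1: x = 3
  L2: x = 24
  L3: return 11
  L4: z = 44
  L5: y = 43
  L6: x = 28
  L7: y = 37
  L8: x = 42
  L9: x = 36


Analyzing control flow:
  L1: reachable (before return)
  L2: reachable (before return)
  L3: reachable (return statement)
  L4: DEAD (after return at L3)
  L5: DEAD (after return at L3)
  L6: DEAD (after return at L3)
  L7: DEAD (after return at L3)
  L8: DEAD (after return at L3)
  L9: DEAD (after return at L3)
Return at L3, total lines = 9
Dead lines: L4 through L9
Count: 6

6


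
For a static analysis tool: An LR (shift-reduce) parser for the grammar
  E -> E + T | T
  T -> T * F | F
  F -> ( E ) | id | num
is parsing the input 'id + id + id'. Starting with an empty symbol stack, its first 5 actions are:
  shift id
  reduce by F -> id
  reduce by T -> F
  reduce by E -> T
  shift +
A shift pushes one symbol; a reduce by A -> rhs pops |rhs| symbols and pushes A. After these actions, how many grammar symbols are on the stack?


Tracking the symbol stack through each action:
  Action 1: shift 'id' : push -> stack = [id] (size 1)
  Action 2: reduce by F -> id : pop 1, push F -> stack = [F] (size 1)
  Action 3: reduce by T -> F : pop 1, push T -> stack = [T] (size 1)
  Action 4: reduce by E -> T : pop 1, push E -> stack = [E] (size 1)
  Action 5: shift '+' : push -> stack = [E, +] (size 2)
Final stack size: 2

2


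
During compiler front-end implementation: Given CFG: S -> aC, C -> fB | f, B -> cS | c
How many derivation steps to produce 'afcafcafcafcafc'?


Grammar: S -> aC, C -> fB | f, B -> cS | c
Deriving 'afcafcafcafcafc':
Step 1: S -> aC => aC
Step 2: C -> fB => afB
Step 3: B -> cS => afcS
Step 4: S -> aC => afcaC
Step 5: C -> fB => afcafB
Step 6: B -> cS => afcafcS
Step 7: S -> aC => afcafcaC
Step 8: C -> fB => afcafcafB
Step 9: B -> cS => afcafcafcS
Step 10: S -> aC => afcafcafcaC
Step 11: C -> fB => afcafcafcafB
Step 12: B -> cS => afcafcafcafcS
Step 13: S -> aC => afcafcafcafcaC
Step 14: C -> fB => afcafcafcafcafB
Step 15: B -> c => afcafcafcafcafc
Total derivation steps: 15

15


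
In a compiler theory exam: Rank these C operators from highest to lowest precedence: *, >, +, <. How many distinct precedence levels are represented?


Looking up precedence for each operator:
  * -> precedence 6
  > -> precedence 4
  + -> precedence 5
  < -> precedence 4
Sorted highest to lowest: *, +, >, <
Distinct precedence values: [6, 5, 4]
Number of distinct levels: 3

3


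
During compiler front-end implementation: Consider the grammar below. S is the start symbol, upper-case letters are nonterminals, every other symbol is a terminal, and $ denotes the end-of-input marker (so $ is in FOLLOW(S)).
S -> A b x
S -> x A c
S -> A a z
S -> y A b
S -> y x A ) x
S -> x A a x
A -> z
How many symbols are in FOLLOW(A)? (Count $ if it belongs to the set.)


S is the start symbol and does not occur in any rule body, so FOLLOW(S) = {$}.
Examining every occurrence of A in a rule body:
  S -> A b x : A is followed by terminal 'b' -> add 'b'
  S -> x A c : A is followed by terminal 'c' -> add 'c'
  S -> A a z : A is followed by terminal 'a' -> add 'a'
  S -> y A b : A is followed by terminal 'b' -> add 'b' (already in the set)
  S -> y x A ) x : A is followed by terminal ')' -> add ')'
  S -> x A a x : A is followed by terminal 'a' -> add 'a' (already in the set)
  A -> z : A does not occur in the body -> contributes nothing
FOLLOW(A) = {), a, b, c}
Count: 4

4


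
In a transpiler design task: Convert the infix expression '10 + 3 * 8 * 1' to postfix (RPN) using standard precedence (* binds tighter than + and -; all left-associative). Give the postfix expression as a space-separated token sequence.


Applying the shunting-yard algorithm:
  Operand 10 -> output
  Push '+' onto operator stack -> op-stack: [+]
  Operand 3 -> output
  Push '*' onto operator stack -> op-stack: [+, *]
  Operand 8 -> output
  See '*' (prec 2); top '*' (prec 2) >= it -> pop '*' to output
  Push '*' onto operator stack -> op-stack: [+, *]
  Operand 1 -> output
  End of input: pop '*' to output
  End of input: pop '+' to output
Postfix result: 10 3 8 * 1 * +

10 3 8 * 1 * +


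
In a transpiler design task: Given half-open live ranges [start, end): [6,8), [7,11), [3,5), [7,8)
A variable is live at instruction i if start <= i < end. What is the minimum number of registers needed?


Live ranges:
  Var0: [6, 8)
  Var1: [7, 11)
  Var2: [3, 5)
  Var3: [7, 8)
Sweep-line events (position, delta, active):
  pos=3 start -> active=1
  pos=5 end -> active=0
  pos=6 start -> active=1
  pos=7 start -> active=2
  pos=7 start -> active=3
  pos=8 end -> active=2
  pos=8 end -> active=1
  pos=11 end -> active=0
Maximum simultaneous active: 3
Minimum registers needed: 3

3


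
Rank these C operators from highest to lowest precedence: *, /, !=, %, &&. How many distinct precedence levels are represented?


Looking up precedence for each operator:
  * -> precedence 6
  / -> precedence 6
  != -> precedence 3
  % -> precedence 6
  && -> precedence 2
Sorted highest to lowest: *, /, %, !=, &&
Distinct precedence values: [6, 3, 2]
Number of distinct levels: 3

3


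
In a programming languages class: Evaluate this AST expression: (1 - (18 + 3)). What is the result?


Expression: (1 - (18 + 3))
Evaluating step by step:
  18 + 3 = 21
  1 - 21 = -20
Result: -20

-20


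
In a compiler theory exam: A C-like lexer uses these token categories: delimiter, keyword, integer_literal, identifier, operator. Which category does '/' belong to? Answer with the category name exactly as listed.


Token: '/'
Checking categories:
  identifier: no
  integer_literal: no
  operator: YES
  keyword: no
  delimiter: no
Category: operator

operator


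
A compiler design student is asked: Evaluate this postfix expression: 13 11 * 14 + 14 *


Processing tokens left to right:
Push 13, Push 11
Pop 13 and 11, compute 13 * 11 = 143, push 143
Push 14
Pop 143 and 14, compute 143 + 14 = 157, push 157
Push 14
Pop 157 and 14, compute 157 * 14 = 2198, push 2198
Stack result: 2198

2198


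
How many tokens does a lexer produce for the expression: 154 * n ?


Scanning '154 * n'
Token 1: '154' -> integer_literal
Token 2: '*' -> operator
Token 3: 'n' -> identifier
Total tokens: 3

3


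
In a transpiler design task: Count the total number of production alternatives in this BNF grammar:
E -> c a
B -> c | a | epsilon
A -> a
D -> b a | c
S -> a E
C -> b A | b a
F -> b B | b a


Counting alternatives per rule:
  E: 1 alternative(s)
  B: 3 alternative(s)
  A: 1 alternative(s)
  D: 2 alternative(s)
  S: 1 alternative(s)
  C: 2 alternative(s)
  F: 2 alternative(s)
Sum: 1 + 3 + 1 + 2 + 1 + 2 + 2 = 12

12


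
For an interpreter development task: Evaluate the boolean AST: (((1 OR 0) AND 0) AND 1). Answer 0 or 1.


Step 1: Evaluate inner node
  1 OR 0 = 1
Step 2: Evaluate next node
  1 AND 0 = 0
Step 3: Evaluate root node
  0 AND 1 = 0

0


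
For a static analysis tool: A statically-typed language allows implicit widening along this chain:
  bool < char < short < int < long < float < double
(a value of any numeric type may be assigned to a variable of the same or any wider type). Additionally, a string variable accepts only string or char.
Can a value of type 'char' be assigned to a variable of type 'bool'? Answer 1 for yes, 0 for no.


Target variable type: bool
Source value type: char
Numeric ranks: char=1, bool=0
Widening allowed iff rank(source) <= rank(target): 1 <= 0? No
Result: 0

0


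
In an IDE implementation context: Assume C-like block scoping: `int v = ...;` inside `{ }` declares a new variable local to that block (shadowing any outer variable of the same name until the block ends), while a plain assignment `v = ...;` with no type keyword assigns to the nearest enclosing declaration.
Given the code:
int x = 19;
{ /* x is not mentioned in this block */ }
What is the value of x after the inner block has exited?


Analyzing scoping rules:
Outer scope: declares x = 19
Inner block: x is neither redeclared nor assigned -> unchanged
After the block -> 19
Result: 19

19


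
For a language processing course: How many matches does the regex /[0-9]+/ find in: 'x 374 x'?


Pattern: /[0-9]+/ (int literals)
Input: 'x 374 x'
Scanning for matches:
  Match 1: '374'
Total matches: 1

1


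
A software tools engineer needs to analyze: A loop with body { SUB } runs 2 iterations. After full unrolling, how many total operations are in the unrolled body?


Loop body operations: SUB (1 op per iteration)
Unrolling 2 iterations:
  Iteration 1: SUB (1 ops)
  Iteration 2: SUB (1 ops)
Total: 2 iterations * 1 ops/iter = 2 operations

2


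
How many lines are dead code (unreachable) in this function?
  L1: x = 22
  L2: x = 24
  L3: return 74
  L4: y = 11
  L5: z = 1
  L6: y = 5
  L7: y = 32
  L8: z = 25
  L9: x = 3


Analyzing control flow:
  L1: reachable (before return)
  L2: reachable (before return)
  L3: reachable (return statement)
  L4: DEAD (after return at L3)
  L5: DEAD (after return at L3)
  L6: DEAD (after return at L3)
  L7: DEAD (after return at L3)
  L8: DEAD (after return at L3)
  L9: DEAD (after return at L3)
Return at L3, total lines = 9
Dead lines: L4 through L9
Count: 6

6


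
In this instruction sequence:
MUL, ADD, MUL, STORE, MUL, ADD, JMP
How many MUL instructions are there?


Scanning instruction sequence for MUL:
  Position 1: MUL <- MATCH
  Position 2: ADD
  Position 3: MUL <- MATCH
  Position 4: STORE
  Position 5: MUL <- MATCH
  Position 6: ADD
  Position 7: JMP
Matches at positions: [1, 3, 5]
Total MUL count: 3

3


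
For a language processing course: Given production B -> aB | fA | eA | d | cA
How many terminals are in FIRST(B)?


Production: B -> aB | fA | eA | d | cA
Examining each alternative for leading terminals:
  B -> aB : first terminal = 'a'
  B -> fA : first terminal = 'f'
  B -> eA : first terminal = 'e'
  B -> d : first terminal = 'd'
  B -> cA : first terminal = 'c'
FIRST(B) = {a, c, d, e, f}
Count: 5

5


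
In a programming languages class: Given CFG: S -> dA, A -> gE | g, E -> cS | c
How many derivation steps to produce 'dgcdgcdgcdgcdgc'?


Grammar: S -> dA, A -> gE | g, E -> cS | c
Deriving 'dgcdgcdgcdgcdgc':
Step 1: S -> dA => dA
Step 2: A -> gE => dgE
Step 3: E -> cS => dgcS
Step 4: S -> dA => dgcdA
Step 5: A -> gE => dgcdgE
Step 6: E -> cS => dgcdgcS
Step 7: S -> dA => dgcdgcdA
Step 8: A -> gE => dgcdgcdgE
Step 9: E -> cS => dgcdgcdgcS
Step 10: S -> dA => dgcdgcdgcdA
Step 11: A -> gE => dgcdgcdgcdgE
Step 12: E -> cS => dgcdgcdgcdgcS
Step 13: S -> dA => dgcdgcdgcdgcdA
Step 14: A -> gE => dgcdgcdgcdgcdgE
Step 15: E -> c => dgcdgcdgcdgcdgc
Total derivation steps: 15

15


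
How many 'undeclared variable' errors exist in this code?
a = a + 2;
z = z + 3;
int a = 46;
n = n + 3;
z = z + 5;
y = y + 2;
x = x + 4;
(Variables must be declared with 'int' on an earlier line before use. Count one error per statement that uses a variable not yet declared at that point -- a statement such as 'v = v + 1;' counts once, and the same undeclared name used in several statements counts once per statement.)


Scanning code line by line:
  Line 1: use 'a' -> ERROR (undeclared)
  Line 2: use 'z' -> ERROR (undeclared)
  Line 3: declare 'a' -> declared = ['a']
  Line 4: use 'n' -> ERROR (undeclared)
  Line 5: use 'z' -> ERROR (undeclared)
  Line 6: use 'y' -> ERROR (undeclared)
  Line 7: use 'x' -> ERROR (undeclared)
Total undeclared variable errors: 6

6
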